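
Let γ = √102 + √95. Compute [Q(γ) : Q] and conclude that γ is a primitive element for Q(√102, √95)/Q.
[Q(γ) : Q] = 4 (equivalently, Q(γ) = Q(√102, √95))

Obviously Q(γ) ⊆ Q(√102, √95), and [Q(√102, √95):Q] = 4 (since 102, 95 are distinct squarefree integers > 1 with 9690 not a perfect square). To show equality we compute the minimal polynomial of γ. From γ = √102 + √95: γ^2 = 102 + 2√(9690) + 95 = 197 + 2√(9690), so γ^2 - 197 = 2√(9690); squaring, (γ^2 - 197)^2 = 4·9690, i.e. γ^4 - 394γ^2 + 38809 - 38760 = 0, i.e. γ^4 - 394γ^2 + 49 = 0. So γ is a root of x^4 - 394x^2 + 49. This polynomial is irreducible over Q: it has no rational root (each ±√102 ± √95 is irrational), and any factorization into two quadratics over Q would force √(9690) ∈ Q (pairing opposite roots) or √102, √95 ∈ Q (other pairings), all impossible. Hence [Q(γ):Q] = 4 = [Q(√102, √95):Q], so Q(γ) = Q(√102, √95).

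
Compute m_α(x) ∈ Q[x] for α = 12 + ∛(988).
m_α(x) = x^3 - 36x^2 + 432x - 2716

Set β = α - 12 = ∛(988), so β^3 = 988. Then (α - 12)^3 - 988 = 0, i.e. α is a root of g(x) = (x - 12)^3 - 988 = x^3 - 36x^2 + 432x - 2716. Since g(x) = h(x - 12) where h(x) = x^3 - 988, and h is irreducible over Q (because 988 is not a perfect cube, so h has no rational root, and a monic cubic with no rational root is irreducible), g is also irreducible (irreducibility is preserved under the substitution x → x - 12). Hence m_α(x) = x^3 - 36x^2 + 432x - 2716.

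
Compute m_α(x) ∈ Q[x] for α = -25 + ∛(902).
m_α(x) = x^3 + 75x^2 + 1875x + 14723

Set β = α + 25 = ∛(902), so β^3 = 902. Then (α + 25)^3 - 902 = 0, i.e. α is a root of g(x) = (x + 25)^3 - 902 = x^3 + 75x^2 + 1875x + 14723. Since g(x) = h(x + 25) where h(x) = x^3 - 902, and h is irreducible over Q (because 902 is not a perfect cube, so h has no rational root, and a monic cubic with no rational root is irreducible), g is also irreducible (irreducibility is preserved under the substitution x → x + 25). Hence m_α(x) = x^3 + 75x^2 + 1875x + 14723.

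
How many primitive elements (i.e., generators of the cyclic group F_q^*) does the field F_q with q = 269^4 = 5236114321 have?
There are φ(5236114320) = 1357627392 primitive elements

F_q^* is cyclic of order q - 1 = 5236114320. A cyclic group of order m has exactly φ(m) generators. Here m = 5236114320 = 2^4 · 3^3 · 5 · 67 · 97 · 373, so the number of primitive elements is φ(5236114320) = 1357627392.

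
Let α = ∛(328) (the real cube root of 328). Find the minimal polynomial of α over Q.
m_α(x) = x^3 - 328

α satisfies α^3 = 328, so x^3 - 328 annihilates α. By the rational root test, a rational root p/q (in lowest terms) of x^3 - 328 would satisfy p^3 = 328 q^3, forcing q = 1 and p^3 = 328; but 328 is not a perfect cube, contradiction. A monic cubic over Q with no rational root is irreducible (any nontrivial factorization would include a linear factor). Hence x^3 - 328 is the minimal polynomial of α, and in particular [Q(α):Q] = 3.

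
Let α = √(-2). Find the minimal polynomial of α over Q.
m_α(x) = x^2 + 2

α satisfies α^2 + 2 = 0, so x^2 + 2 annihilates α. Since d = -2 is squarefree and ≠ 1, it is not a perfect square in Q, so x^2 + 2 has no rational root and is therefore irreducible over Q (a degree-2 polynomial over a field is irreducible iff it has no root). Hence m_α(x) = x^2 + 2.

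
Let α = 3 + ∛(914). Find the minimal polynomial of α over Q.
m_α(x) = x^3 - 9x^2 + 27x - 941

Set β = α - 3 = ∛(914), so β^3 = 914. Then (α - 3)^3 - 914 = 0, i.e. α is a root of g(x) = (x - 3)^3 - 914 = x^3 - 9x^2 + 27x - 941. Since g(x) = h(x - 3) where h(x) = x^3 - 914, and h is irreducible over Q (because 914 is not a perfect cube, so h has no rational root, and a monic cubic with no rational root is irreducible), g is also irreducible (irreducibility is preserved under the substitution x → x - 3). Hence m_α(x) = x^3 - 9x^2 + 27x - 941.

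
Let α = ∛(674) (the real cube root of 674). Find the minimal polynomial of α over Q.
m_α(x) = x^3 - 674

α satisfies α^3 = 674, so x^3 - 674 annihilates α. By the rational root test, a rational root p/q (in lowest terms) of x^3 - 674 would satisfy p^3 = 674 q^3, forcing q = 1 and p^3 = 674; but 674 is not a perfect cube, contradiction. A monic cubic over Q with no rational root is irreducible (any nontrivial factorization would include a linear factor). Hence x^3 - 674 is the minimal polynomial of α, and in particular [Q(α):Q] = 3.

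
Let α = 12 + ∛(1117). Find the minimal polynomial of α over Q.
m_α(x) = x^3 - 36x^2 + 432x - 2845

Set β = α - 12 = ∛(1117), so β^3 = 1117. Then (α - 12)^3 - 1117 = 0, i.e. α is a root of g(x) = (x - 12)^3 - 1117 = x^3 - 36x^2 + 432x - 2845. Since g(x) = h(x - 12) where h(x) = x^3 - 1117, and h is irreducible over Q (because 1117 is not a perfect cube, so h has no rational root, and a monic cubic with no rational root is irreducible), g is also irreducible (irreducibility is preserved under the substitution x → x - 12). Hence m_α(x) = x^3 - 36x^2 + 432x - 2845.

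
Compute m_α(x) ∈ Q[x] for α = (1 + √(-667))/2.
m_α(x) = x^2 - x + 167

From 2α - 1 = √(-667), squaring gives (2α - 1)^2 = -667, i.e. 4α^2 - 4α + 1 = -667, so α^2 - α + (1 + 667)/4 = 0. Since -667 ≡ 1 (mod 4), (1 + 667)/4 = 167 ∈ Z. The polynomial x^2 - x + 167 has discriminant 1 - 4·(167) = -667, which is not a perfect square in Q (d = -667 is squarefree and ≠ 1), so x^2 - x + 167 is irreducible over Q. It is the minimal polynomial of α.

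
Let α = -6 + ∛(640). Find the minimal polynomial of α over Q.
m_α(x) = x^3 + 18x^2 + 108x - 424

Set β = α + 6 = ∛(640), so β^3 = 640. Then (α + 6)^3 - 640 = 0, i.e. α is a root of g(x) = (x + 6)^3 - 640 = x^3 + 18x^2 + 108x - 424. Since g(x) = h(x + 6) where h(x) = x^3 - 640, and h is irreducible over Q (because 640 is not a perfect cube, so h has no rational root, and a monic cubic with no rational root is irreducible), g is also irreducible (irreducibility is preserved under the substitution x → x + 6). Hence m_α(x) = x^3 + 18x^2 + 108x - 424.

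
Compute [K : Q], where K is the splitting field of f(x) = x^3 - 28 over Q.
[K : Q] = 6

The roots of x^3 - 28 are ∛28, ω∛28, ω^2∛28 where ω = e^(2πi/3) is a primitive cube root of unity, so K = Q(∛28, ω). Now [Q(∛28):Q] = 3 (since 28 is not a perfect cube, x^3 - 28 is irreducible) and [Q(ω):Q] = 2. Both 2 and 3 divide [K:Q], and [K:Q] ≤ 3·2 = 6, so [K:Q] = 6. (Equivalently: Q(∛28) ⊂ R but ω ∉ R, so [K : Q(∛28)] = 2.)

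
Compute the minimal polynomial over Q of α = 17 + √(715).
m_α(x) = x^2 - 34x - 426

From α - 17 = √(715), squaring gives (α - 17)^2 = 715, i.e. α^2 - 34α + 289 = 715, so α^2 - 34α - 426 = 0. The discriminant of x^2 - 34x - 426 is (-34)^2 - 4·(-426) = 1156 + 1704 = 2860, and 4·(715) is not a perfect square in Q since 715 is squarefree and ≠ 1. Hence x^2 - 34x - 426 is irreducible over Q and is the minimal polynomial of α.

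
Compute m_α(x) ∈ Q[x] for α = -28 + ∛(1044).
m_α(x) = x^3 + 84x^2 + 2352x + 20908

Set β = α + 28 = ∛(1044), so β^3 = 1044. Then (α + 28)^3 - 1044 = 0, i.e. α is a root of g(x) = (x + 28)^3 - 1044 = x^3 + 84x^2 + 2352x + 20908. Since g(x) = h(x + 28) where h(x) = x^3 - 1044, and h is irreducible over Q (because 1044 is not a perfect cube, so h has no rational root, and a monic cubic with no rational root is irreducible), g is also irreducible (irreducibility is preserved under the substitution x → x + 28). Hence m_α(x) = x^3 + 84x^2 + 2352x + 20908.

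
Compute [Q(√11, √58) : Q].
[Q(√11, √58) : Q] = 4

[Q(√11):Q] = 2 (min poly x^2 - 11, irreducible since 11 is squarefree > 1). For the top step, suppose √58 ∈ Q(√11), say √58 = c + d√11 with c, d ∈ Q. Squaring: 58 = c^2 + 11d^2 + 2cd√11. Since √11 ∉ Q this forces 2cd = 0. If d = 0 then √58 = c ∈ Q, contradicting 58 squarefree > 1. If c = 0 then 58 = 11d^2, so 11·58 = (11d)^2 is a perfect square in Q — but 11·58 = 638 is not a perfect square (since 11 and 58 are distinct squarefree integers). Contradiction. Hence √58 ∉ Q(√11), so x^2 - 58 stays irreducible over Q(√11) and [Q(√11, √58) : Q(√11)] = 2. By the tower law, [Q(√11, √58) : Q] = 2 · 2 = 4.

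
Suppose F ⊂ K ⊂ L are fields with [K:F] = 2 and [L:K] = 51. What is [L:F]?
[L:F] = 102

The tower law says that for any tower of field extensions F ⊂ K ⊂ L with finite degrees, [L:F] = [L:K] · [K:F]. Here this gives [L:F] = 51 · 2 = 102.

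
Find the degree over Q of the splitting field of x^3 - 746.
[K : Q] = 6

The roots of x^3 - 746 are ∛746, ω∛746, ω^2∛746 where ω = e^(2πi/3) is a primitive cube root of unity, so K = Q(∛746, ω). Now [Q(∛746):Q] = 3 (since 746 is not a perfect cube, x^3 - 746 is irreducible) and [Q(ω):Q] = 2. Both 2 and 3 divide [K:Q], and [K:Q] ≤ 3·2 = 6, so [K:Q] = 6. (Equivalently: Q(∛746) ⊂ R but ω ∉ R, so [K : Q(∛746)] = 2.)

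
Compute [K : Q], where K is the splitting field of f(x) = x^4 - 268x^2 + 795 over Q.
[K : Q] = 4

Solving the quadratic in x^2: x^2 = (268 ± √(268^2 - 4·795))/2 = (268 ± √68644)/2 = (268 ± 262)/2, giving x^2 = 265 or x^2 = 3. So f(x) = (x^2 - 265)(x^2 - 3) and the roots of f are ±√265, ±√3. Hence the splitting field is K = Q(√265, √3). Since 265 and 3 are distinct squarefree integers > 1, their product 795 is not a perfect square, so √3 ∉ Q(√265). By the tower law [K:Q] = [Q(√265,√3):Q(√265)] · [Q(√265):Q] = 2 · 2 = 4.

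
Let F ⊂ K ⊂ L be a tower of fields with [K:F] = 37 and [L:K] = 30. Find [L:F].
[L:F] = 1110

The tower law says that for any tower of field extensions F ⊂ K ⊂ L with finite degrees, [L:F] = [L:K] · [K:F]. Here this gives [L:F] = 30 · 37 = 1110.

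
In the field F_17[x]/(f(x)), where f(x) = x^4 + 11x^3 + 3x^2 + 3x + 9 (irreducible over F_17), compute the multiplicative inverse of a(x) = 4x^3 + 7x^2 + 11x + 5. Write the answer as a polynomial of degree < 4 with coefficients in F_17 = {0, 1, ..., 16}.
a(x)^(-1) ≡ 12x^3 + 3x^2 + 8x + 12 (mod f(x))

Since f is irreducible over F_17, F_17[x]/(f) is a field and a(x) ≠ 0 has an inverse. Apply the extended Euclidean algorithm to f(x) and a(x) in F_17[x]: f(x) = (13x + 14)·a(x) + (5x + 7);  a(x) = (11x^2 + 3x + 15)·(5x + 7) + (2). The last nonzero remainder is the constant 2 = gcd(f, a) in F_17. Back-substituting through the division chain expresses 2 = s(x)·a(x) + t(x)·f(x) with s(x) ≡ 7x^3 + 6x^2 + 16x + 7 (mod f), so (7x^3 + 6x^2 + 16x + 7)·a(x) ≡ 2 (mod f). Multiplying by 2^(-1) ≡ 9 in F_17 gives a(x)^(-1) ≡ 9·(7x^3 + 6x^2 + 16x + 7) ≡ 12x^3 + 3x^2 + 8x + 12 (mod f). Check: (4x^3 + 7x^2 + 11x + 5)·(12x^3 + 3x^2 + 8x + 12) = 14x^6 + 11x^5 + 15x^4 + 10x^3 + 2x + 9 ≡ 1 (mod x^4 + 11x^3 + 3x^2 + 3x + 9).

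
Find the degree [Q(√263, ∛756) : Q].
[Q(√263, ∛756) : Q] = 6

Let L = Q(√263, ∛756). Since Q(√263) ⊂ L and [Q(√263):Q] = 2, the tower law gives 2 | [L:Q]. Likewise Q(∛756) ⊂ L with [Q(∛756):Q] = 3 (because 756 is not a perfect cube), so 3 | [L:Q]. As gcd(2,3) = 1, [L:Q] is divisible by 6. Conversely L is generated over Q by √263 and ∛756, so [L:Q] ≤ 2·3 = 6. Therefore [Q(√263, ∛756) : Q] = 6.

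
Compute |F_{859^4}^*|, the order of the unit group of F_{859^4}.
|F_{859^4}^*| = 544468370160

F_{859^4} has 859^4 = 544468370161 elements; its multiplicative group consists of all nonzero elements, so |F_{859^4}^*| = 544468370161 - 1 = 544468370160. (It is cyclic since any finite subgroup of the multiplicative group of a field is cyclic.)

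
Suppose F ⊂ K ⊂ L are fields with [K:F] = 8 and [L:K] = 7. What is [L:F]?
[L:F] = 56

The tower law says that for any tower of field extensions F ⊂ K ⊂ L with finite degrees, [L:F] = [L:K] · [K:F]. Here this gives [L:F] = 7 · 8 = 56.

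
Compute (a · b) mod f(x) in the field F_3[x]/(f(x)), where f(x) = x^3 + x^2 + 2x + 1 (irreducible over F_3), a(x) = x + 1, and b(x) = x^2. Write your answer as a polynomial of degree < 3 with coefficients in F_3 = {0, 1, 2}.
a · b ≡ x + 2 (mod f(x))

Multiply in F_3[x]: a(x)·b(x) = (x + 1)·(x^2) = x^3 + x^2. This has degree ≥ 3, so divide by f(x) over F_3: x^3 + x^2 = (1)·(x^3 + x^2 + 2x + 1) + (x + 2). Hence a·b ≡ x + 2 (mod f). (F_3[x]/(f) is a field with 3^3 = 27 elements since f is irreducible of degree 3.)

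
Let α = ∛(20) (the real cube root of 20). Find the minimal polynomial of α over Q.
m_α(x) = x^3 - 20

α satisfies α^3 = 20, so x^3 - 20 annihilates α. By the rational root test, a rational root p/q (in lowest terms) of x^3 - 20 would satisfy p^3 = 20 q^3, forcing q = 1 and p^3 = 20; but 20 is not a perfect cube, contradiction. A monic cubic over Q with no rational root is irreducible (any nontrivial factorization would include a linear factor). Hence x^3 - 20 is the minimal polynomial of α, and in particular [Q(α):Q] = 3.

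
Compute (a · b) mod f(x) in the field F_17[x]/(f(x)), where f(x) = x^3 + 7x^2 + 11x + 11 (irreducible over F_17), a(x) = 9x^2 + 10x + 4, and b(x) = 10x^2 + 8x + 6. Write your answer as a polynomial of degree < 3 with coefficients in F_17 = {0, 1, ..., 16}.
a · b ≡ 10x^2 + 9x + 13 (mod f(x))

Multiply in F_17[x]: a(x)·b(x) = (9x^2 + 10x + 4)·(10x^2 + 8x + 6) = 5x^4 + 2x^3 + 4x^2 + 7x + 7. This has degree ≥ 3, so divide by f(x) over F_17: 5x^4 + 2x^3 + 4x^2 + 7x + 7 = (5x + 1)·(x^3 + 7x^2 + 11x + 11) + (10x^2 + 9x + 13). Hence a·b ≡ 10x^2 + 9x + 13 (mod f). (F_17[x]/(f) is a field with 17^3 = 4913 elements since f is irreducible of degree 3.)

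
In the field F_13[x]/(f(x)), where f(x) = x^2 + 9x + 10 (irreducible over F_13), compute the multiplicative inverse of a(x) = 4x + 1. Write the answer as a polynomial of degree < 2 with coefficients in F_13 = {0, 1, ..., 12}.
a(x)^(-1) ≡ 6x + 7 (mod f(x))

Since f is irreducible over F_13, F_13[x]/(f) is a field and a(x) ≠ 0 has an inverse. Apply the extended Euclidean algorithm to f(x) and a(x) in F_13[x]: f(x) = (10x + 3)·a(x) + (7). The last nonzero remainder is the constant 7 = gcd(f, a) in F_13. Back-substituting through the division chain expresses 7 = s(x)·a(x) + t(x)·f(x) with s(x) ≡ 3x + 10 (mod f), so (3x + 10)·a(x) ≡ 7 (mod f). Multiplying by 7^(-1) ≡ 2 in F_13 gives a(x)^(-1) ≡ 2·(3x + 10) ≡ 6x + 7 (mod f). Check: (4x + 1)·(6x + 7) = 11x^2 + 8x + 7 ≡ 1 (mod x^2 + 9x + 10).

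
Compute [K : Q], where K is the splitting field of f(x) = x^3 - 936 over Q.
[K : Q] = 6

The roots of x^3 - 936 are ∛936, ω∛936, ω^2∛936 where ω = e^(2πi/3) is a primitive cube root of unity, so K = Q(∛936, ω). Now [Q(∛936):Q] = 3 (since 936 is not a perfect cube, x^3 - 936 is irreducible) and [Q(ω):Q] = 2. Both 2 and 3 divide [K:Q], and [K:Q] ≤ 3·2 = 6, so [K:Q] = 6. (Equivalently: Q(∛936) ⊂ R but ω ∉ R, so [K : Q(∛936)] = 2.)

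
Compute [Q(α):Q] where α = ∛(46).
[Q(α):Q] = 3

The minimal polynomial of α is x^3 - 46, irreducible over Q since 46 is not a perfect cube (so x^3 - 46 has no rational root). Hence [Q(α):Q] = deg(m_α) = 3.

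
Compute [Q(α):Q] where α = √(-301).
[Q(α):Q] = 2

[Q(α):Q] equals the degree of the minimal polynomial of α. Here α^2 = -301 and x^2 + 301 is irreducible (d = -301 is squarefree, ≠ 1, hence not a square), so deg(m_α) = 2. Thus [Q(α):Q] = 2.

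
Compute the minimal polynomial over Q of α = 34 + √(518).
m_α(x) = x^2 - 68x + 638

From α - 34 = √(518), squaring gives (α - 34)^2 = 518, i.e. α^2 - 68α + 1156 = 518, so α^2 - 68α + 638 = 0. The discriminant of x^2 - 68x + 638 is (-68)^2 - 4·(638) = 4624 - 2552 = 2072, and 4·(518) is not a perfect square in Q since 518 is squarefree and ≠ 1. Hence x^2 - 68x + 638 is irreducible over Q and is the minimal polynomial of α.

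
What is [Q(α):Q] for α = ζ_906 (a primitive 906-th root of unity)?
[Q(α):Q] = 300

The minimal polynomial of ζ_906 over Q is the 906-th cyclotomic polynomial Φ_906(x), which is irreducible over Q and has degree φ(906) = 300. Hence [Q(α):Q] = φ(906) = 300.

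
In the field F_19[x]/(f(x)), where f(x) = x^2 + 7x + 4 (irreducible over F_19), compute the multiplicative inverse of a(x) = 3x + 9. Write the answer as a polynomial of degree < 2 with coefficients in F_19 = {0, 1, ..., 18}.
a(x)^(-1) ≡ 4x + 16 (mod f(x))

Since f is irreducible over F_19, F_19[x]/(f) is a field and a(x) ≠ 0 has an inverse. Apply the extended Euclidean algorithm to f(x) and a(x) in F_19[x]: f(x) = (13x + 14)·a(x) + (11). The last nonzero remainder is the constant 11 = gcd(f, a) in F_19. Back-substituting through the division chain expresses 11 = s(x)·a(x) + t(x)·f(x) with s(x) ≡ 6x + 5 (mod f), so (6x + 5)·a(x) ≡ 11 (mod f). Multiplying by 11^(-1) ≡ 7 in F_19 gives a(x)^(-1) ≡ 7·(6x + 5) ≡ 4x + 16 (mod f). Check: (3x + 9)·(4x + 16) = 12x^2 + 8x + 11 ≡ 1 (mod x^2 + 7x + 4).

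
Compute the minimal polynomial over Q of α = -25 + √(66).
m_α(x) = x^2 + 50x + 559

From α + 25 = √(66), squaring gives (α + 25)^2 = 66, i.e. α^2 + 50α + 625 = 66, so α^2 + 50α + 559 = 0. The discriminant of x^2 + 50x + 559 is (50)^2 - 4·(559) = 2500 - 2236 = 264, and 4·(66) is not a perfect square in Q since 66 is squarefree and ≠ 1. Hence x^2 + 50x + 559 is irreducible over Q and is the minimal polynomial of α.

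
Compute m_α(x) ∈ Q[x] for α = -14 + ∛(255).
m_α(x) = x^3 + 42x^2 + 588x + 2489

Set β = α + 14 = ∛(255), so β^3 = 255. Then (α + 14)^3 - 255 = 0, i.e. α is a root of g(x) = (x + 14)^3 - 255 = x^3 + 42x^2 + 588x + 2489. Since g(x) = h(x + 14) where h(x) = x^3 - 255, and h is irreducible over Q (because 255 is not a perfect cube, so h has no rational root, and a monic cubic with no rational root is irreducible), g is also irreducible (irreducibility is preserved under the substitution x → x + 14). Hence m_α(x) = x^3 + 42x^2 + 588x + 2489.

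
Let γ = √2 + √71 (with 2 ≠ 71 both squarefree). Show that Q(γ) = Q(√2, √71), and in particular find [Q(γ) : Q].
[Q(γ) : Q] = 4 (equivalently, Q(γ) = Q(√2, √71))

Obviously Q(γ) ⊆ Q(√2, √71), and [Q(√2, √71):Q] = 4 (since 2, 71 are distinct squarefree integers > 1 with 142 not a perfect square). To show equality we compute the minimal polynomial of γ. From γ = √2 + √71: γ^2 = 2 + 2√(142) + 71 = 73 + 2√(142), so γ^2 - 73 = 2√(142); squaring, (γ^2 - 73)^2 = 4·142, i.e. γ^4 - 146γ^2 + 5329 - 568 = 0, i.e. γ^4 - 146γ^2 + 4761 = 0. So γ is a root of x^4 - 146x^2 + 4761. This polynomial is irreducible over Q: it has no rational root (each ±√2 ± √71 is irrational), and any factorization into two quadratics over Q would force √(142) ∈ Q (pairing opposite roots) or √2, √71 ∈ Q (other pairings), all impossible. Hence [Q(γ):Q] = 4 = [Q(√2, √71):Q], so Q(γ) = Q(√2, √71).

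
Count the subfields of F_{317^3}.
F_{317^3} has 2 subfields

The subfields of F_{p^n} are exactly the fields F_{p^d} for d | n (each is the fixed field of the unique index-d subgroup of Gal(F_{p^n}/F_p) ≅ Z/nZ). The divisors of n = 3 are {1, 3}, giving 2 subfields: F_{317^1}, F_{317^3}.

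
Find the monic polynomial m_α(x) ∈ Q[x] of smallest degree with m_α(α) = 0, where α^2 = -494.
m_α(x) = x^2 + 494

α satisfies α^2 + 494 = 0, so x^2 + 494 annihilates α. Since d = -494 is squarefree and ≠ 1, it is not a perfect square in Q, so x^2 + 494 has no rational root and is therefore irreducible over Q (a degree-2 polynomial over a field is irreducible iff it has no root). Hence m_α(x) = x^2 + 494.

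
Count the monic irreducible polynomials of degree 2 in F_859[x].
There are 368511 monic irreducible polynomials of degree 2 over F_859

Each element of F_{859^2} that lies in no proper subfield is a root of exactly one monic irreducible of degree 2 over F_859, and each such polynomial has 2 distinct roots in F_{859^2}. By Möbius inversion the count is N_859(2) = (1/2) Σ_{d|2} μ(2/d) · 859^d = (1/2)(μ(2)·859^1 + μ(1)·859^2) = 737022/2 = 368511.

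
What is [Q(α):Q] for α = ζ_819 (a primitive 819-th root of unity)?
[Q(α):Q] = 432

The minimal polynomial of ζ_819 over Q is the 819-th cyclotomic polynomial Φ_819(x), which is irreducible over Q and has degree φ(819) = 432. Hence [Q(α):Q] = φ(819) = 432.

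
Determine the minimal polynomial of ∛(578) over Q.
m_α(x) = x^3 - 578

α satisfies α^3 = 578, so x^3 - 578 annihilates α. By the rational root test, a rational root p/q (in lowest terms) of x^3 - 578 would satisfy p^3 = 578 q^3, forcing q = 1 and p^3 = 578; but 578 is not a perfect cube, contradiction. A monic cubic over Q with no rational root is irreducible (any nontrivial factorization would include a linear factor). Hence x^3 - 578 is the minimal polynomial of α, and in particular [Q(α):Q] = 3.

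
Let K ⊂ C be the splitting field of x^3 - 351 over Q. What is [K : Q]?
[K : Q] = 6

The roots of x^3 - 351 are ∛351, ω∛351, ω^2∛351 where ω = e^(2πi/3) is a primitive cube root of unity, so K = Q(∛351, ω). Now [Q(∛351):Q] = 3 (since 351 is not a perfect cube, x^3 - 351 is irreducible) and [Q(ω):Q] = 2. Both 2 and 3 divide [K:Q], and [K:Q] ≤ 3·2 = 6, so [K:Q] = 6. (Equivalently: Q(∛351) ⊂ R but ω ∉ R, so [K : Q(∛351)] = 2.)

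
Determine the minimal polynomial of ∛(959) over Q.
m_α(x) = x^3 - 959

α satisfies α^3 = 959, so x^3 - 959 annihilates α. By the rational root test, a rational root p/q (in lowest terms) of x^3 - 959 would satisfy p^3 = 959 q^3, forcing q = 1 and p^3 = 959; but 959 is not a perfect cube, contradiction. A monic cubic over Q with no rational root is irreducible (any nontrivial factorization would include a linear factor). Hence x^3 - 959 is the minimal polynomial of α, and in particular [Q(α):Q] = 3.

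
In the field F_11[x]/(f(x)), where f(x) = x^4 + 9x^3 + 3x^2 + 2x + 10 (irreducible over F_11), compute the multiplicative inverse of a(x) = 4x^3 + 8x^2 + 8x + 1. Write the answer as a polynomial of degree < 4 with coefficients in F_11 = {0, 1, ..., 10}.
a(x)^(-1) ≡ 10x^3 + 9x^2 + 2x + 9 (mod f(x))

Since f is irreducible over F_11, F_11[x]/(f) is a field and a(x) ≠ 0 has an inverse. Apply the extended Euclidean algorithm to f(x) and a(x) in F_11[x]: f(x) = (3x + 10)·a(x) + (9x^2 + 7x);  a(x) = (9x)·(9x^2 + 7x) + (8x + 1);  (9x^2 + 7x) = (8x + 4)·(8x + 1) + (7). The last nonzero remainder is the constant 7 = gcd(f, a) in F_11. Back-substituting through the division chain expresses 7 = s(x)·a(x) + t(x)·f(x) with s(x) ≡ 4x^3 + 8x^2 + 3x + 8 (mod f), so (4x^3 + 8x^2 + 3x + 8)·a(x) ≡ 7 (mod f). Multiplying by 7^(-1) ≡ 8 in F_11 gives a(x)^(-1) ≡ 8·(4x^3 + 8x^2 + 3x + 8) ≡ 10x^3 + 9x^2 + 2x + 9 (mod f). Check: (4x^3 + 8x^2 + 8x + 1)·(10x^3 + 9x^2 + 2x + 9) = 7x^6 + 6x^5 + 6x^4 + 2x^3 + 9x^2 + 8x + 9 ≡ 1 (mod x^4 + 9x^3 + 3x^2 + 2x + 10).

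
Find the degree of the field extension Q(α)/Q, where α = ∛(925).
[Q(α):Q] = 3

The minimal polynomial of α is x^3 - 925, irreducible over Q since 925 is not a perfect cube (so x^3 - 925 has no rational root). Hence [Q(α):Q] = deg(m_α) = 3.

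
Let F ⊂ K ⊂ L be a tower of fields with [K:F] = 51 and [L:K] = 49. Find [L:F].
[L:F] = 2499

The tower law says that for any tower of field extensions F ⊂ K ⊂ L with finite degrees, [L:F] = [L:K] · [K:F]. Here this gives [L:F] = 49 · 51 = 2499.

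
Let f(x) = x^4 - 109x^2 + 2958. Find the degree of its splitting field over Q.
[K : Q] = 4

Solving the quadratic in x^2: x^2 = (109 ± √(109^2 - 4·2958))/2 = (109 ± √49)/2 = (109 ± 7)/2, giving x^2 = 51 or x^2 = 58. So f(x) = (x^2 - 51)(x^2 - 58) and the roots of f are ±√51, ±√58. Hence the splitting field is K = Q(√51, √58). Since 51 and 58 are distinct squarefree integers > 1, their product 2958 is not a perfect square, so √58 ∉ Q(√51). By the tower law [K:Q] = [Q(√51,√58):Q(√51)] · [Q(√51):Q] = 2 · 2 = 4.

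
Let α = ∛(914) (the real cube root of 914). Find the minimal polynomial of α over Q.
m_α(x) = x^3 - 914

α satisfies α^3 = 914, so x^3 - 914 annihilates α. By the rational root test, a rational root p/q (in lowest terms) of x^3 - 914 would satisfy p^3 = 914 q^3, forcing q = 1 and p^3 = 914; but 914 is not a perfect cube, contradiction. A monic cubic over Q with no rational root is irreducible (any nontrivial factorization would include a linear factor). Hence x^3 - 914 is the minimal polynomial of α, and in particular [Q(α):Q] = 3.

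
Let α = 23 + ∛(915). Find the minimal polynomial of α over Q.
m_α(x) = x^3 - 69x^2 + 1587x - 13082

Set β = α - 23 = ∛(915), so β^3 = 915. Then (α - 23)^3 - 915 = 0, i.e. α is a root of g(x) = (x - 23)^3 - 915 = x^3 - 69x^2 + 1587x - 13082. Since g(x) = h(x - 23) where h(x) = x^3 - 915, and h is irreducible over Q (because 915 is not a perfect cube, so h has no rational root, and a monic cubic with no rational root is irreducible), g is also irreducible (irreducibility is preserved under the substitution x → x - 23). Hence m_α(x) = x^3 - 69x^2 + 1587x - 13082.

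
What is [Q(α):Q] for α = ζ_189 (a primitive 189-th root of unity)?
[Q(α):Q] = 108

The minimal polynomial of ζ_189 over Q is the 189-th cyclotomic polynomial Φ_189(x), which is irreducible over Q and has degree φ(189) = 108. Hence [Q(α):Q] = φ(189) = 108.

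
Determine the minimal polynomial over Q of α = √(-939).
m_α(x) = x^2 + 939

α satisfies α^2 + 939 = 0, so x^2 + 939 annihilates α. Since d = -939 is squarefree and ≠ 1, it is not a perfect square in Q, so x^2 + 939 has no rational root and is therefore irreducible over Q (a degree-2 polynomial over a field is irreducible iff it has no root). Hence m_α(x) = x^2 + 939.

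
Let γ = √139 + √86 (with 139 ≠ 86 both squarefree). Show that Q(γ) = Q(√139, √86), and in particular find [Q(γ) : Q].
[Q(γ) : Q] = 4 (equivalently, Q(γ) = Q(√139, √86))

Obviously Q(γ) ⊆ Q(√139, √86), and [Q(√139, √86):Q] = 4 (since 139, 86 are distinct squarefree integers > 1 with 11954 not a perfect square). To show equality we compute the minimal polynomial of γ. From γ = √139 + √86: γ^2 = 139 + 2√(11954) + 86 = 225 + 2√(11954), so γ^2 - 225 = 2√(11954); squaring, (γ^2 - 225)^2 = 4·11954, i.e. γ^4 - 450γ^2 + 50625 - 47816 = 0, i.e. γ^4 - 450γ^2 + 2809 = 0. So γ is a root of x^4 - 450x^2 + 2809. This polynomial is irreducible over Q: it has no rational root (each ±√139 ± √86 is irrational), and any factorization into two quadratics over Q would force √(11954) ∈ Q (pairing opposite roots) or √139, √86 ∈ Q (other pairings), all impossible. Hence [Q(γ):Q] = 4 = [Q(√139, √86):Q], so Q(γ) = Q(√139, √86).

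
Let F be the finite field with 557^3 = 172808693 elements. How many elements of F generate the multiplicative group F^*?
There are φ(172808692) = 73516464 primitive elements

F_q^* is cyclic of order q - 1 = 172808692. A cyclic group of order m has exactly φ(m) generators. Here m = 172808692 = 2^2 · 7^2 · 139 · 6343, so the number of primitive elements is φ(172808692) = 73516464.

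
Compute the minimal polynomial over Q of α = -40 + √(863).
m_α(x) = x^2 + 80x + 737

From α + 40 = √(863), squaring gives (α + 40)^2 = 863, i.e. α^2 + 80α + 1600 = 863, so α^2 + 80α + 737 = 0. The discriminant of x^2 + 80x + 737 is (80)^2 - 4·(737) = 6400 - 2948 = 3452, and 4·(863) is not a perfect square in Q since 863 is squarefree and ≠ 1. Hence x^2 + 80x + 737 is irreducible over Q and is the minimal polynomial of α.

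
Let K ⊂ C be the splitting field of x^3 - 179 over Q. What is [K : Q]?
[K : Q] = 6

The roots of x^3 - 179 are ∛179, ω∛179, ω^2∛179 where ω = e^(2πi/3) is a primitive cube root of unity, so K = Q(∛179, ω). Now [Q(∛179):Q] = 3 (since 179 is not a perfect cube, x^3 - 179 is irreducible) and [Q(ω):Q] = 2. Both 2 and 3 divide [K:Q], and [K:Q] ≤ 3·2 = 6, so [K:Q] = 6. (Equivalently: Q(∛179) ⊂ R but ω ∉ R, so [K : Q(∛179)] = 2.)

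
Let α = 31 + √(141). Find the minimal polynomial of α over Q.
m_α(x) = x^2 - 62x + 820

From α - 31 = √(141), squaring gives (α - 31)^2 = 141, i.e. α^2 - 62α + 961 = 141, so α^2 - 62α + 820 = 0. The discriminant of x^2 - 62x + 820 is (-62)^2 - 4·(820) = 3844 - 3280 = 564, and 4·(141) is not a perfect square in Q since 141 is squarefree and ≠ 1. Hence x^2 - 62x + 820 is irreducible over Q and is the minimal polynomial of α.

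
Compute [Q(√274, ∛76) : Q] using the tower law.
[Q(√274, ∛76) : Q] = 6

Let L = Q(√274, ∛76). Since Q(√274) ⊂ L and [Q(√274):Q] = 2, the tower law gives 2 | [L:Q]. Likewise Q(∛76) ⊂ L with [Q(∛76):Q] = 3 (because 76 is not a perfect cube), so 3 | [L:Q]. As gcd(2,3) = 1, [L:Q] is divisible by 6. Conversely L is generated over Q by √274 and ∛76, so [L:Q] ≤ 2·3 = 6. Therefore [Q(√274, ∛76) : Q] = 6.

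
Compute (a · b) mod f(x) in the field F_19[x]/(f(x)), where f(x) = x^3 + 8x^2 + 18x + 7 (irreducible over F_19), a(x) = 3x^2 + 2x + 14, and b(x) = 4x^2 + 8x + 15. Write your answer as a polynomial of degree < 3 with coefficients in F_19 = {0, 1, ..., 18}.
a · b ≡ 14x^2 + 13x + 12 (mod f(x))

Multiply in F_19[x]: a(x)·b(x) = (3x^2 + 2x + 14)·(4x^2 + 8x + 15) = 12x^4 + 13x^3 + 3x^2 + 9x + 1. This has degree ≥ 3, so divide by f(x) over F_19: 12x^4 + 13x^3 + 3x^2 + 9x + 1 = (12x + 12)·(x^3 + 8x^2 + 18x + 7) + (14x^2 + 13x + 12). Hence a·b ≡ 14x^2 + 13x + 12 (mod f). (F_19[x]/(f) is a field with 19^3 = 6859 elements since f is irreducible of degree 3.)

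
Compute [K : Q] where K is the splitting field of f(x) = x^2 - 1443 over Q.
[K : Q] = 2

f(x) = x^2 - 1443 factors as (x - √1443)(x + √1443). The splitting field is K = Q(√1443). Since 1443 is squarefree and > 1, it is not a perfect square, so x^2 - 1443 is irreducible over Q and [Q(√1443) : Q] = 2. Hence [K : Q] = 2.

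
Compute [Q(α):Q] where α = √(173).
[Q(α):Q] = 2

[Q(α):Q] equals the degree of the minimal polynomial of α. Here α^2 = 173 and x^2 - 173 is irreducible (d = 173 is squarefree, ≠ 1, hence not a square), so deg(m_α) = 2. Thus [Q(α):Q] = 2.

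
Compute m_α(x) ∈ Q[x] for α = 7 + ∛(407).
m_α(x) = x^3 - 21x^2 + 147x - 750

Set β = α - 7 = ∛(407), so β^3 = 407. Then (α - 7)^3 - 407 = 0, i.e. α is a root of g(x) = (x - 7)^3 - 407 = x^3 - 21x^2 + 147x - 750. Since g(x) = h(x - 7) where h(x) = x^3 - 407, and h is irreducible over Q (because 407 is not a perfect cube, so h has no rational root, and a monic cubic with no rational root is irreducible), g is also irreducible (irreducibility is preserved under the substitution x → x - 7). Hence m_α(x) = x^3 - 21x^2 + 147x - 750.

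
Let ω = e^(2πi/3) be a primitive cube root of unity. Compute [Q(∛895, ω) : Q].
[Q(∛895, ω) : Q] = 6

[Q(∛895):Q] = 3 (min poly x^3 - 895, irreducible since 895 is not a perfect cube). [Q(ω):Q] = 2 (min poly x^2 + x + 1). Since Q(∛895) ⊂ R and ω ∉ R, we have ω ∉ Q(∛895), so x^2 + x + 1 remains irreducible over Q(∛895) and [Q(∛895, ω) : Q(∛895)] = 2. By the tower law, [Q(∛895, ω) : Q] = 3 · 2 = 6. (In fact Q(∛895, ω) is the splitting field of x^3 - 895 over Q.)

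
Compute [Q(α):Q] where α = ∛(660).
[Q(α):Q] = 3

The minimal polynomial of α is x^3 - 660, irreducible over Q since 660 is not a perfect cube (so x^3 - 660 has no rational root). Hence [Q(α):Q] = deg(m_α) = 3.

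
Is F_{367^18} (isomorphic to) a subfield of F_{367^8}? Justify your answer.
No: F_{367^18} is not a subfield of F_{367^8}

F_{p^m} embeds in F_{p^n} iff m | n. Here 18 ∤ 8 (since 8 = 0·18 + 8 with remainder 8 ≠ 0), so F_{367^18} is not a subfield of F_{367^8}. Equivalently: if it were, the tower law would give 18 = [F_{367^18}:F_367] dividing [F_{367^8}:F_367] = 8, contradiction.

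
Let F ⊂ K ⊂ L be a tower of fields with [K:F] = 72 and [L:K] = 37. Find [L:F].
[L:F] = 2664

The tower law says that for any tower of field extensions F ⊂ K ⊂ L with finite degrees, [L:F] = [L:K] · [K:F]. Here this gives [L:F] = 37 · 72 = 2664.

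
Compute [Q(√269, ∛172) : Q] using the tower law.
[Q(√269, ∛172) : Q] = 6

Let L = Q(√269, ∛172). Since Q(√269) ⊂ L and [Q(√269):Q] = 2, the tower law gives 2 | [L:Q]. Likewise Q(∛172) ⊂ L with [Q(∛172):Q] = 3 (because 172 is not a perfect cube), so 3 | [L:Q]. As gcd(2,3) = 1, [L:Q] is divisible by 6. Conversely L is generated over Q by √269 and ∛172, so [L:Q] ≤ 2·3 = 6. Therefore [Q(√269, ∛172) : Q] = 6.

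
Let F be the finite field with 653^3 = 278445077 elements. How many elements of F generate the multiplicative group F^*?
There are φ(278445076) = 103716288 primitive elements

F_q^* is cyclic of order q - 1 = 278445076. A cyclic group of order m has exactly φ(m) generators. Here m = 278445076 = 2^2 · 7 · 13^2 · 19^2 · 163, so the number of primitive elements is φ(278445076) = 103716288.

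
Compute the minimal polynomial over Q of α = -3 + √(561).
m_α(x) = x^2 + 6x - 552

From α + 3 = √(561), squaring gives (α + 3)^2 = 561, i.e. α^2 + 6α + 9 = 561, so α^2 + 6α - 552 = 0. The discriminant of x^2 + 6x - 552 is (6)^2 - 4·(-552) = 36 + 2208 = 2244, and 4·(561) is not a perfect square in Q since 561 is squarefree and ≠ 1. Hence x^2 + 6x - 552 is irreducible over Q and is the minimal polynomial of α.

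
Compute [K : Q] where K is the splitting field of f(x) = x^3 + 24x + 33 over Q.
[K : Q] = 6

By the rational root test, any rational root of the monic integer polynomial f(x) = x^3 + 24x + 33 must be an integer dividing the constant term 33, i.e. one of ±{1, 3, 11, 33}. Evaluating: f(1) = 58, f(-1) = 8, f(3) = 132, f(-3) = -66, f(11) = 1628, f(-11) = -1562, f(33) = 36762, f(-33) = -36696; none is 0, so f has no rational root and is therefore irreducible over Q (a cubic with no linear factor over a field is irreducible). For an irreducible cubic, the Galois group is A_3 or S_3 according as the discriminant disc(f) = -4a^3 - 27b^2 = -4·(24)^3 - 27·(33)^2 = -84699 is or is not a square in Q. Here disc(f) = -84699 is not a perfect square in Q, so the Galois group of f over Q is not contained in A_3 and must be all of S_3. The splitting field has degree |S_3| = 6 over Q, so [K : Q] = 6.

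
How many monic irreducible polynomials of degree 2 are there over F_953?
There are 453628 monic irreducible polynomials of degree 2 over F_953

Each element of F_{953^2} that lies in no proper subfield is a root of exactly one monic irreducible of degree 2 over F_953, and each such polynomial has 2 distinct roots in F_{953^2}. By Möbius inversion the count is N_953(2) = (1/2) Σ_{d|2} μ(2/d) · 953^d = (1/2)(μ(2)·953^1 + μ(1)·953^2) = 907256/2 = 453628.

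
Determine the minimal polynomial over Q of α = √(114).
m_α(x) = x^2 - 114

α satisfies α^2 - 114 = 0, so x^2 - 114 annihilates α. Since d = 114 is squarefree and ≠ 1, it is not a perfect square in Q, so x^2 - 114 has no rational root and is therefore irreducible over Q (a degree-2 polynomial over a field is irreducible iff it has no root). Hence m_α(x) = x^2 - 114.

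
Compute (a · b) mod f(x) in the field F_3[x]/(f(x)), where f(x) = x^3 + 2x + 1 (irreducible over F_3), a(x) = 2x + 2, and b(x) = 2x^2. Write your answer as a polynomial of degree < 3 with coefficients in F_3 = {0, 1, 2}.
a · b ≡ x^2 + x + 2 (mod f(x))

Multiply in F_3[x]: a(x)·b(x) = (2x + 2)·(2x^2) = x^3 + x^2. This has degree ≥ 3, so divide by f(x) over F_3: x^3 + x^2 = (1)·(x^3 + 2x + 1) + (x^2 + x + 2). Hence a·b ≡ x^2 + x + 2 (mod f). (F_3[x]/(f) is a field with 3^3 = 27 elements since f is irreducible of degree 3.)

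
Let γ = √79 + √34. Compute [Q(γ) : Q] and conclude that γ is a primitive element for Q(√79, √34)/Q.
[Q(γ) : Q] = 4 (equivalently, Q(γ) = Q(√79, √34))

Obviously Q(γ) ⊆ Q(√79, √34), and [Q(√79, √34):Q] = 4 (since 79, 34 are distinct squarefree integers > 1 with 2686 not a perfect square). To show equality we compute the minimal polynomial of γ. From γ = √79 + √34: γ^2 = 79 + 2√(2686) + 34 = 113 + 2√(2686), so γ^2 - 113 = 2√(2686); squaring, (γ^2 - 113)^2 = 4·2686, i.e. γ^4 - 226γ^2 + 12769 - 10744 = 0, i.e. γ^4 - 226γ^2 + 2025 = 0. So γ is a root of x^4 - 226x^2 + 2025. This polynomial is irreducible over Q: it has no rational root (each ±√79 ± √34 is irrational), and any factorization into two quadratics over Q would force √(2686) ∈ Q (pairing opposite roots) or √79, √34 ∈ Q (other pairings), all impossible. Hence [Q(γ):Q] = 4 = [Q(√79, √34):Q], so Q(γ) = Q(√79, √34).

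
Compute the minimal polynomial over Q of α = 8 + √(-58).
m_α(x) = x^2 - 16x + 122

From α - 8 = √(-58), squaring gives (α - 8)^2 = -58, i.e. α^2 - 16α + 64 = -58, so α^2 - 16α + 122 = 0. The discriminant of x^2 - 16x + 122 is (-16)^2 - 4·(122) = 256 - 488 = -232, and 4·(-58) is not a perfect square in Q since -58 is squarefree and ≠ 1. Hence x^2 - 16x + 122 is irreducible over Q and is the minimal polynomial of α.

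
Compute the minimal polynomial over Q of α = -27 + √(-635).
m_α(x) = x^2 + 54x + 1364

From α + 27 = √(-635), squaring gives (α + 27)^2 = -635, i.e. α^2 + 54α + 729 = -635, so α^2 + 54α + 1364 = 0. The discriminant of x^2 + 54x + 1364 is (54)^2 - 4·(1364) = 2916 - 5456 = -2540, and 4·(-635) is not a perfect square in Q since -635 is squarefree and ≠ 1. Hence x^2 + 54x + 1364 is irreducible over Q and is the minimal polynomial of α.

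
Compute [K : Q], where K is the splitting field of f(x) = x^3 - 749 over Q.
[K : Q] = 6

The roots of x^3 - 749 are ∛749, ω∛749, ω^2∛749 where ω = e^(2πi/3) is a primitive cube root of unity, so K = Q(∛749, ω). Now [Q(∛749):Q] = 3 (since 749 is not a perfect cube, x^3 - 749 is irreducible) and [Q(ω):Q] = 2. Both 2 and 3 divide [K:Q], and [K:Q] ≤ 3·2 = 6, so [K:Q] = 6. (Equivalently: Q(∛749) ⊂ R but ω ∉ R, so [K : Q(∛749)] = 2.)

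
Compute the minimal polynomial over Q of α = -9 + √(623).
m_α(x) = x^2 + 18x - 542

From α + 9 = √(623), squaring gives (α + 9)^2 = 623, i.e. α^2 + 18α + 81 = 623, so α^2 + 18α - 542 = 0. The discriminant of x^2 + 18x - 542 is (18)^2 - 4·(-542) = 324 + 2168 = 2492, and 4·(623) is not a perfect square in Q since 623 is squarefree and ≠ 1. Hence x^2 + 18x - 542 is irreducible over Q and is the minimal polynomial of α.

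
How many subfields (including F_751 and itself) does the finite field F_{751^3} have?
F_{751^3} has 2 subfields

The subfields of F_{p^n} are exactly the fields F_{p^d} for d | n (each is the fixed field of the unique index-d subgroup of Gal(F_{p^n}/F_p) ≅ Z/nZ). The divisors of n = 3 are {1, 3}, giving 2 subfields: F_{751^1}, F_{751^3}.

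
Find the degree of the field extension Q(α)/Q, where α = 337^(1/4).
[Q(α):Q] = 4

α is a root of x^4 - 337. By Eisenstein's criterion at the prime p = 337 (which divides the constant term 337 but p^2 = 113569 does not, since 337 is squarefree), x^4 - 337 is irreducible over Q. Hence [Q(α):Q] = 4.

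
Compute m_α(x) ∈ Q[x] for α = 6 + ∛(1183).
m_α(x) = x^3 - 18x^2 + 108x - 1399

Set β = α - 6 = ∛(1183), so β^3 = 1183. Then (α - 6)^3 - 1183 = 0, i.e. α is a root of g(x) = (x - 6)^3 - 1183 = x^3 - 18x^2 + 108x - 1399. Since g(x) = h(x - 6) where h(x) = x^3 - 1183, and h is irreducible over Q (because 1183 is not a perfect cube, so h has no rational root, and a monic cubic with no rational root is irreducible), g is also irreducible (irreducibility is preserved under the substitution x → x - 6). Hence m_α(x) = x^3 - 18x^2 + 108x - 1399.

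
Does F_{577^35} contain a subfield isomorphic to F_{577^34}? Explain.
No: F_{577^34} is not a subfield of F_{577^35}

F_{p^m} embeds in F_{p^n} iff m | n. Here 34 ∤ 35 (since 35 = 1·34 + 1 with remainder 1 ≠ 0), so F_{577^34} is not a subfield of F_{577^35}. Equivalently: if it were, the tower law would give 34 = [F_{577^34}:F_577] dividing [F_{577^35}:F_577] = 35, contradiction.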